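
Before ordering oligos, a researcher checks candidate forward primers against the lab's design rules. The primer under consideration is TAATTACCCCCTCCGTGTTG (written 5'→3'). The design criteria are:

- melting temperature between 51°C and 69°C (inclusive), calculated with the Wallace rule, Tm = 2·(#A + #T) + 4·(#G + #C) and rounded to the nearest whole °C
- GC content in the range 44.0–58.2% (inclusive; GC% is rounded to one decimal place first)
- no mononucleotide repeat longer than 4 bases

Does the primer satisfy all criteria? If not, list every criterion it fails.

Fails: homopolymer run.

Base counts: A=3, T=7, G=3, C=7 (length 20).
Tm: Tm = 2·10 + 4·10 = 60°C ✓
GC content: GC 10/20 = 50.0% ✓
homopolymer run: longest run = 5, exceeds 4 ✗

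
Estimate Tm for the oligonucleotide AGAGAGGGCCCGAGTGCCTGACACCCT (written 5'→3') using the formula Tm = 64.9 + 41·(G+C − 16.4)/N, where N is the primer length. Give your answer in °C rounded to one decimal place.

Base counts: A=6, T=3, G=9, C=9; G+C = 18, N = 27.
Tm = 64.9 + 41·(18 − 16.4)/27 = 64.9 + 65.60/27 = 67.3°C.

67.3°C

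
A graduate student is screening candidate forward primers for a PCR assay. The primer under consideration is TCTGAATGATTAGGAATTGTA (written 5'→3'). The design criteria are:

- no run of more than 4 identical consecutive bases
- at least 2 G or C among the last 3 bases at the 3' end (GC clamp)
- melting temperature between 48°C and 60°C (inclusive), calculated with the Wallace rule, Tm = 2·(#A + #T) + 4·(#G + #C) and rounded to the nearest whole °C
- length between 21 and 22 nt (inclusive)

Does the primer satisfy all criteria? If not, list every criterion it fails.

Base counts: A=7, T=8, G=5, C=1 (length 21).
homopolymer run: longest run = 2 ✓
GC clamp: 3' end GTA has 1 G/C, need ≥2 ✗
Tm: Tm = 2·15 + 4·6 = 54°C ✓
length: length 21 ✓

Fails: GC clamp.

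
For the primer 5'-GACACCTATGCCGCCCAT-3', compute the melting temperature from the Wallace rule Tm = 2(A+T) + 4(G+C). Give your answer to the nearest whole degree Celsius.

58°C

Base counts: A=4, T=3, G=3, C=8 (length 18).
Tm = 2·(4+3) + 4·(3+8) = 2·7 + 4·11 = 14 + 44 = 58°C.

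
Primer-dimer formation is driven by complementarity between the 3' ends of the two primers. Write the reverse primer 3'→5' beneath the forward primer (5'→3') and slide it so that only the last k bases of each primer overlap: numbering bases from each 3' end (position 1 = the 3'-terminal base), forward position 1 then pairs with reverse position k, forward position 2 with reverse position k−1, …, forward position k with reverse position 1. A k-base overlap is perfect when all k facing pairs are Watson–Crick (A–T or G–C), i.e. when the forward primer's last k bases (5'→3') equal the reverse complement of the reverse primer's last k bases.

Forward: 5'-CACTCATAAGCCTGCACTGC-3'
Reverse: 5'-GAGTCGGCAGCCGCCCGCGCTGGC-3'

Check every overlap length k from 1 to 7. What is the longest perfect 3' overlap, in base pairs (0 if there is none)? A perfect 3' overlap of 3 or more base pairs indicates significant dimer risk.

Longest perfect overlap: 2 complementary base pairs; below the dimer-risk threshold (threshold 3).

Last 7 bases (5'→3') — forward …GCACTGC, reverse …CGCTGGC.
Reverse complement of the reverse primer's last 7 bases: GCCAGCG; its first k bases are the reverse complement of the reverse primer's last k bases, so a perfect k-base overlap needs the forward primer's last k bases to equal them.
Comparing (forward last k vs required): k=1: C vs G ✗; k=2: GC vs GC ✓; k=3: TGC vs GCC ✗; k=4: CTGC vs GCCA ✗; k=5: ACTGC vs GCCAG ✗; k=6: CACTGC vs GCCAGC ✗; k=7: GCACTGC vs GCCAGCG ✗.
Only k = 2 is perfect, so the longest perfect 3' overlap is 2.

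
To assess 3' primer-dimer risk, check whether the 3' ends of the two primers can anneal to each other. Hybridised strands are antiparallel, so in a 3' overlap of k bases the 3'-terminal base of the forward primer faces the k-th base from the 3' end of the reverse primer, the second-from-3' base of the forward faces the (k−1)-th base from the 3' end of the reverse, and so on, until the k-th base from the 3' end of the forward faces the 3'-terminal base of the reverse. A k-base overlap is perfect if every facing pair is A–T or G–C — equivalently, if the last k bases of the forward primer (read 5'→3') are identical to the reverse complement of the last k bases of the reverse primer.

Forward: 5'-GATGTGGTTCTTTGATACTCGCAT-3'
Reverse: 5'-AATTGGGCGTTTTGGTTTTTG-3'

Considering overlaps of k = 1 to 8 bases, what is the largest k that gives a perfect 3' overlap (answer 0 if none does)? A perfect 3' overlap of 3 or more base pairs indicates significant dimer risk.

Longest perfect overlap: 0 complementary base pairs; below the dimer-risk threshold (threshold 3).

Last 8 bases (5'→3') — forward …ACTCGCAT, reverse …GGTTTTTG.
Reverse complement of the reverse primer's last 8 bases: CAAAAACC; its first k bases are the reverse complement of the reverse primer's last k bases, so a perfect k-base overlap needs the forward primer's last k bases to equal them.
Comparing (forward last k vs required): k=1: T vs C ✗; k=2: AT vs CA ✗; k=3: CAT vs CAA ✗; k=4: GCAT vs CAAA ✗; k=5: CGCAT vs CAAAA ✗; k=6: TCGCAT vs CAAAAA ✗; k=7: CTCGCAT vs CAAAAAC ✗; k=8: ACTCGCAT vs CAAAAACC ✗.
No overlap length from 1 to 8 is perfect, so the longest perfect 3' overlap is 0.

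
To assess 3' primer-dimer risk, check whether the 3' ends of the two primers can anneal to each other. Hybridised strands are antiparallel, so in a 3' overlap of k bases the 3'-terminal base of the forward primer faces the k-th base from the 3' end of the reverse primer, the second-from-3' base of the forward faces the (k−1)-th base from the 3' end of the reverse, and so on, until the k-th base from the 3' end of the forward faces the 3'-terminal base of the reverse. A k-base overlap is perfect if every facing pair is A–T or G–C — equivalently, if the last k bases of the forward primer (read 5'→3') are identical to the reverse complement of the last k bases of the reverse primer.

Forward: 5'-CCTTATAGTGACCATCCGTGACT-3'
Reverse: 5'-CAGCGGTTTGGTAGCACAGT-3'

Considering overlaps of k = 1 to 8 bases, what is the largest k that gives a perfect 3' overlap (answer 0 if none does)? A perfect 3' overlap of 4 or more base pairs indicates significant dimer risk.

Longest perfect overlap: 3 complementary base pairs; below the dimer-risk threshold (threshold 4).

Last 8 bases (5'→3') — forward …CCGTGACT, reverse …AGCACAGT.
Reverse complement of the reverse primer's last 8 bases: ACTGTGCT; its first k bases are the reverse complement of the reverse primer's last k bases, so a perfect k-base overlap needs the forward primer's last k bases to equal them.
Comparing (forward last k vs required): k=1: T vs A ✗; k=2: CT vs AC ✗; k=3: ACT vs ACT ✓; k=4: GACT vs ACTG ✗; k=5: TGACT vs ACTGT ✗; k=6: GTGACT vs ACTGTG ✗; k=7: CGTGACT vs ACTGTGC ✗; k=8: CCGTGACT vs ACTGTGCT ✗.
Only k = 3 is perfect, so the longest perfect 3' overlap is 3.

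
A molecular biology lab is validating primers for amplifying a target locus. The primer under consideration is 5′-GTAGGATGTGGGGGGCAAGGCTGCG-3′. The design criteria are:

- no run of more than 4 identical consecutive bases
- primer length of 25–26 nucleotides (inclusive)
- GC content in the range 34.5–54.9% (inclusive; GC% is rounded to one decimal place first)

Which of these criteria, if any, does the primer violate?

Fails: homopolymer run, GC content.

Base counts: A=4, T=4, G=14, C=3 (length 25).
homopolymer run: longest run = 6, exceeds 4 ✗
length: length 25 ✓
GC content: GC 17/25 = 68.0%, outside 34.5–54.9% ✗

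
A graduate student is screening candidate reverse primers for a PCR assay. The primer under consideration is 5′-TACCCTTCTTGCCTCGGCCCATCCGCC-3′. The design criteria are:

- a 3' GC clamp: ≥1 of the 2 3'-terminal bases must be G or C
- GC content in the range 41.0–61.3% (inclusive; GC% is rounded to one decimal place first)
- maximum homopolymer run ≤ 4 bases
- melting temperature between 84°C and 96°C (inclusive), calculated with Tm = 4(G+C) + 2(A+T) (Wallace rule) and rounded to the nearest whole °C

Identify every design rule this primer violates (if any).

Fails: GC content.

Base counts: A=2, T=7, G=4, C=14 (length 27).
GC clamp: 3' end CC has 2 G/C ✓
GC content: GC 18/27 = 66.7%, outside 41.0–61.3% ✗
homopolymer run: longest run = 3 ✓
Tm: Tm = 2·9 + 4·18 = 90°C ✓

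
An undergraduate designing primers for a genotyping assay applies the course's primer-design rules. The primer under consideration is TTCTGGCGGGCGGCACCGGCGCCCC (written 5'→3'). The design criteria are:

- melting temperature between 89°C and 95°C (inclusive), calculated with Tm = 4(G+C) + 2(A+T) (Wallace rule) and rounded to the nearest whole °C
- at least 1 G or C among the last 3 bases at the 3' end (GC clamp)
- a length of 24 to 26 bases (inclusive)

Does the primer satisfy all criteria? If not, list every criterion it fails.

Base counts: A=1, T=3, G=10, C=11 (length 25).
Tm: Tm = 2·4 + 4·21 = 92°C ✓
GC clamp: 3' end CCC has 3 G/C ✓
length: length 25 ✓

Meets all criteria.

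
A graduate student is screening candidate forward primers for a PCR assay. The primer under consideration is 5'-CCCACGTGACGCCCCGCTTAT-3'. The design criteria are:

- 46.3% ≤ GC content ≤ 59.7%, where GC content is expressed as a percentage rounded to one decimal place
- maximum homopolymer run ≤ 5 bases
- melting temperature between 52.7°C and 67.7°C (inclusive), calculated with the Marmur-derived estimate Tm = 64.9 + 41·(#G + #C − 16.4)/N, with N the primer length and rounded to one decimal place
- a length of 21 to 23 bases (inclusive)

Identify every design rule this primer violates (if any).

Fails: GC content.

Base counts: A=3, T=4, G=4, C=10 (length 21).
GC content: GC 14/21 = 66.7%, outside 46.3–59.7% ✗
homopolymer run: longest run = 4 ✓
Tm: Tm = 64.9 + 41·(14 − 16.4)/21 = 60.2°C ✓
length: length 21 ✓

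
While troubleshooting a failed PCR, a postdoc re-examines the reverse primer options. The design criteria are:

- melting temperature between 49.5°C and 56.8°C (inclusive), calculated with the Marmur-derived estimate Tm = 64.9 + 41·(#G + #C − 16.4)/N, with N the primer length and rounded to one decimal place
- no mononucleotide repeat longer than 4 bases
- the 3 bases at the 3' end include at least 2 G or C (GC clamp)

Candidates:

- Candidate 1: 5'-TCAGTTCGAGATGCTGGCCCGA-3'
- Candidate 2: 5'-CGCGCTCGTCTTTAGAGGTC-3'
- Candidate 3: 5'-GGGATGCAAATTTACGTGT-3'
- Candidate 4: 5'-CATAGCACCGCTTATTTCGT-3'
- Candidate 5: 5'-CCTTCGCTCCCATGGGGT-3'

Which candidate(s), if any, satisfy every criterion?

Candidate 2, Candidate 4 and Candidate 5.

Candidate 1 (22 nt, A=4 T=5 G=7 C=6): Tm = 64.9 + 41·(13 − 16.4)/22 = 58.6°C, outside 49.5–56.8°C ✗; longest run = 3 ✓; 3' end CGA has 2 G/C ✓ — fails.
Candidate 2 (20 nt, A=2 T=6 G=6 C=6): Tm = 64.9 + 41·(12 − 16.4)/20 = 55.9°C ✓; longest run = 3 ✓; 3' end GTC has 2 G/C ✓ — passes.
Candidate 3 (19 nt, A=5 T=6 G=6 C=2): Tm = 64.9 + 41·(8 − 16.4)/19 = 46.8°C, outside 49.5–56.8°C ✗; longest run = 3 ✓; 3' end TGT has 1 G/C, need ≥2 ✗ — fails.
Candidate 4 (20 nt, A=4 T=7 G=3 C=6): Tm = 64.9 + 41·(9 − 16.4)/20 = 49.7°C ✓; longest run = 3 ✓; 3' end CGT has 2 G/C ✓ — passes.
Candidate 5 (18 nt, A=1 T=5 G=5 C=7): Tm = 64.9 + 41·(12 − 16.4)/18 = 54.9°C ✓; longest run = 4 ✓; 3' end GGT has 2 G/C ✓ — passes.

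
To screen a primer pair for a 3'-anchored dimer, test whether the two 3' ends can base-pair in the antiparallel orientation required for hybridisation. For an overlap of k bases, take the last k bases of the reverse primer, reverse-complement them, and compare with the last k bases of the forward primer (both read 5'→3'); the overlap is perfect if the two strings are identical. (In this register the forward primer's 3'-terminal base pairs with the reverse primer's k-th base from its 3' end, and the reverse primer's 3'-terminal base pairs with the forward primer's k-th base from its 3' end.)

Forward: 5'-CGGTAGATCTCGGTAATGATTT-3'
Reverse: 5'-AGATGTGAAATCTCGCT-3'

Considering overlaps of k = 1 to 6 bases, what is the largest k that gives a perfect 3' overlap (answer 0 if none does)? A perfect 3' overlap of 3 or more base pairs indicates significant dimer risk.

Last 6 bases (5'→3') — forward …TGATTT, reverse …CTCGCT.
Reverse complement of the reverse primer's last 6 bases: AGCGAG; its first k bases are the reverse complement of the reverse primer's last k bases, so a perfect k-base overlap needs the forward primer's last k bases to equal them.
Comparing (forward last k vs required): k=1: T vs A ✗; k=2: TT vs AG ✗; k=3: TTT vs AGC ✗; k=4: ATTT vs AGCG ✗; k=5: GATTT vs AGCGA ✗; k=6: TGATTT vs AGCGAG ✗.
No overlap length from 1 to 6 is perfect, so the longest perfect 3' overlap is 0.

Longest perfect overlap: 0 complementary base pairs; below the dimer-risk threshold (threshold 3).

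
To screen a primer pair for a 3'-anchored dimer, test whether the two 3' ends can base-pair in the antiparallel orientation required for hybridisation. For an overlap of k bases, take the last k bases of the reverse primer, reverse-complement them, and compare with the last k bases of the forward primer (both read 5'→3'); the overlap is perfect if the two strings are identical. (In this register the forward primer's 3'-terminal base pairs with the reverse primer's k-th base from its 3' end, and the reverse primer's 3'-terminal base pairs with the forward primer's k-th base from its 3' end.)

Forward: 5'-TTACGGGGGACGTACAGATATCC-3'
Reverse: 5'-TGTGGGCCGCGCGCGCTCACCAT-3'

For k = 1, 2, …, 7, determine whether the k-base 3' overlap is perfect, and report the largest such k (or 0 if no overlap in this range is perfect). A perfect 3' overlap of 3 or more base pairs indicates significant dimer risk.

Last 7 bases (5'→3') — forward …GATATCC, reverse …TCACCAT.
Reverse complement of the reverse primer's last 7 bases: ATGGTGA; its first k bases are the reverse complement of the reverse primer's last k bases, so a perfect k-base overlap needs the forward primer's last k bases to equal them.
Comparing (forward last k vs required): k=1: C vs A ✗; k=2: CC vs AT ✗; k=3: TCC vs ATG ✗; k=4: ATCC vs ATGG ✗; k=5: TATCC vs ATGGT ✗; k=6: ATATCC vs ATGGTG ✗; k=7: GATATCC vs ATGGTGA ✗.
No overlap length from 1 to 7 is perfect, so the longest perfect 3' overlap is 0.

Longest perfect overlap: 0 complementary base pairs; below the dimer-risk threshold (threshold 3).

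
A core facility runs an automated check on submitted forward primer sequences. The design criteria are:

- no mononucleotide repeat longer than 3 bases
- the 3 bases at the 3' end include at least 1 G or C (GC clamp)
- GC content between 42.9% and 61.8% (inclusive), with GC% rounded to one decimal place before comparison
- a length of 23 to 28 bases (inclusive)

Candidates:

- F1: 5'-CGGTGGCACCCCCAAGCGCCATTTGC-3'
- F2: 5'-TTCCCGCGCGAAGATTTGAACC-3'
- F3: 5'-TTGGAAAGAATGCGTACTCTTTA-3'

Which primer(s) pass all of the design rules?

None of the candidates satisfy all criteria.

F1 (26 nt, A=4 T=4 G=7 C=11): longest run = 5, exceeds 3 ✗; 3' end TGC has 2 G/C ✓; GC 18/26 = 69.2%, outside 42.9–61.8% ✗; length 26 ✓ — fails.
F2 (22 nt, A=5 T=5 G=5 C=7): longest run = 3 ✓; 3' end ACC has 2 G/C ✓; GC 12/22 = 54.5% ✓; length 22, outside 23–28 ✗ — fails.
F3 (23 nt, A=7 T=8 G=5 C=3): longest run = 3 ✓; 3' end TTA has 0 G/C, need ≥1 ✗; GC 8/23 = 34.8%, outside 42.9–61.8% ✗; length 23 ✓ — fails.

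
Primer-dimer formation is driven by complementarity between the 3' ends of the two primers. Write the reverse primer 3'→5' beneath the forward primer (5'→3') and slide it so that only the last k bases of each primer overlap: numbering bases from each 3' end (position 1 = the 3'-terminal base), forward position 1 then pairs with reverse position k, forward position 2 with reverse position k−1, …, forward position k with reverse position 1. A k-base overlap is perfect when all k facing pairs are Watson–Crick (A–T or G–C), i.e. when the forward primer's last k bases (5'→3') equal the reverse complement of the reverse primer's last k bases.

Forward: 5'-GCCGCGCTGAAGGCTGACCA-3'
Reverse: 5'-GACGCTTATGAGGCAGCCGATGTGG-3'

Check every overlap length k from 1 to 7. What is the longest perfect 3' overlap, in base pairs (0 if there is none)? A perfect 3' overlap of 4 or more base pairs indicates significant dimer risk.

Longest perfect overlap: 3 complementary base pairs; below the dimer-risk threshold (threshold 4).

Last 7 bases (5'→3') — forward …CTGACCA, reverse …GATGTGG.
Reverse complement of the reverse primer's last 7 bases: CCACATC; its first k bases are the reverse complement of the reverse primer's last k bases, so a perfect k-base overlap needs the forward primer's last k bases to equal them.
Comparing (forward last k vs required): k=1: A vs C ✗; k=2: CA vs CC ✗; k=3: CCA vs CCA ✓; k=4: ACCA vs CCAC ✗; k=5: GACCA vs CCACA ✗; k=6: TGACCA vs CCACAT ✗; k=7: CTGACCA vs CCACATC ✗.
Only k = 3 is perfect, so the longest perfect 3' overlap is 3.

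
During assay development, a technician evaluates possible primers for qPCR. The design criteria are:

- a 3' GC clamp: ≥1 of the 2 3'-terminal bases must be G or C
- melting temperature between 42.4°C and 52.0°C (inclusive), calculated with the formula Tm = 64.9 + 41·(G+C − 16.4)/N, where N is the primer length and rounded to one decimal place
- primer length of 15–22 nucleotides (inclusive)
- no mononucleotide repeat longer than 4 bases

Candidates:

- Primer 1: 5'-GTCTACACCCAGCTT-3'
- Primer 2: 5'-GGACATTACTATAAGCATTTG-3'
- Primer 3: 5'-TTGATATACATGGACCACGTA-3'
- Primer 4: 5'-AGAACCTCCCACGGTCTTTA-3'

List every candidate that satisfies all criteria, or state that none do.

Primer 2 only.

Primer 1 (15 nt, A=3 T=4 G=2 C=6): 3' end TT has 0 G/C, need ≥1 ✗; Tm = 64.9 + 41·(8 − 16.4)/15 = 41.9°C, outside 42.4–52.0°C ✗; length 15 ✓; longest run = 3 ✓ — fails.
Primer 2 (21 nt, A=7 T=7 G=4 C=3): 3' end TG has 1 G/C ✓; Tm = 64.9 + 41·(7 − 16.4)/21 = 46.5°C ✓; length 21 ✓; longest run = 3 ✓ — passes.
Primer 3 (21 nt, A=7 T=6 G=4 C=4): 3' end TA has 0 G/C, need ≥1 ✗; Tm = 64.9 + 41·(8 − 16.4)/21 = 48.5°C ✓; length 21 ✓; longest run = 2 ✓ — fails.
Primer 4 (20 nt, A=5 T=5 G=3 C=7): 3' end TA has 0 G/C, need ≥1 ✗; Tm = 64.9 + 41·(10 − 16.4)/20 = 51.8°C ✓; length 20 ✓; longest run = 3 ✓ — fails.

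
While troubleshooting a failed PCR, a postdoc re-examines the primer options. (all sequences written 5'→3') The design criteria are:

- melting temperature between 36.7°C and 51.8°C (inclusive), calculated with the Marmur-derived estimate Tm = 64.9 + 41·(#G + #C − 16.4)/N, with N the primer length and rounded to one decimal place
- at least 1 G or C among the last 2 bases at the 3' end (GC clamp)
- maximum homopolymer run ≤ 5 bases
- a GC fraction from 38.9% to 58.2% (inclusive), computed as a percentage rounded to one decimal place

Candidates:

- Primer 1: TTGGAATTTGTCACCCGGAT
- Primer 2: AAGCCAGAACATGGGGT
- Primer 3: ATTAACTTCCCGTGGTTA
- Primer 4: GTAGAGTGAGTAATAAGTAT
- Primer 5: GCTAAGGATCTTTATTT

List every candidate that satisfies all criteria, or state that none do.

Primer 1 (20 nt, A=4 T=7 G=5 C=4): Tm = 64.9 + 41·(9 − 16.4)/20 = 49.7°C ✓; 3' end AT has 0 G/C, need ≥1 ✗; longest run = 3 ✓; GC 9/20 = 45.0% ✓ — fails.
Primer 2 (17 nt, A=6 T=2 G=6 C=3): Tm = 64.9 + 41·(9 − 16.4)/17 = 47.1°C ✓; 3' end GT has 1 G/C ✓; longest run = 4 ✓; GC 9/17 = 52.9% ✓ — passes.
Primer 3 (18 nt, A=4 T=7 G=3 C=4): Tm = 64.9 + 41·(7 − 16.4)/18 = 43.5°C ✓; 3' end TA has 0 G/C, need ≥1 ✗; longest run = 3 ✓; GC 7/18 = 38.9% ✓ — fails.
Primer 4 (20 nt, A=8 T=6 G=6 C=0): Tm = 64.9 + 41·(6 − 16.4)/20 = 43.6°C ✓; 3' end AT has 0 G/C, need ≥1 ✗; longest run = 2 ✓; GC 6/20 = 30.0%, outside 38.9–58.2% ✗ — fails.
Primer 5 (17 nt, A=4 T=8 G=3 C=2): Tm = 64.9 + 41·(5 − 16.4)/17 = 37.4°C ✓; 3' end TT has 0 G/C, need ≥1 ✗; longest run = 3 ✓; GC 5/17 = 29.4%, outside 38.9–58.2% ✗ — fails.

Primer 2 only.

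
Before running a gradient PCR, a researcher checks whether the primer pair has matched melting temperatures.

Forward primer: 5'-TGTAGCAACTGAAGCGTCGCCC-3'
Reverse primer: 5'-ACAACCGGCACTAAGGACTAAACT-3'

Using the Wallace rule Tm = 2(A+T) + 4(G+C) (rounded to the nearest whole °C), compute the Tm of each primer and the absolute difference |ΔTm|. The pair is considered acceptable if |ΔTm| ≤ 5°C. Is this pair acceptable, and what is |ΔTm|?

Forward: A=5 T=4 G=6 C=7 → Tm = 2·9 + 4·13 = 70°C.
Reverse: A=10 T=3 G=4 C=7 → Tm = 2·13 + 4·11 = 70°C.
|ΔTm| = |70 − 70| = 0°C, ≤ 5°C.

|ΔTm| = 0°C; the pair is acceptable.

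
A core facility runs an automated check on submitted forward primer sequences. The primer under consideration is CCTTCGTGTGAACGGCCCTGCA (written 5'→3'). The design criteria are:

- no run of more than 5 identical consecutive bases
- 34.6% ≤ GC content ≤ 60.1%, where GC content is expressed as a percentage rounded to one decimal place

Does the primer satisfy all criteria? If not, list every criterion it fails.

Base counts: A=3, T=5, G=6, C=8 (length 22).
homopolymer run: longest run = 3 ✓
GC content: GC 14/22 = 63.6%, outside 34.6–60.1% ✗

Fails: GC content.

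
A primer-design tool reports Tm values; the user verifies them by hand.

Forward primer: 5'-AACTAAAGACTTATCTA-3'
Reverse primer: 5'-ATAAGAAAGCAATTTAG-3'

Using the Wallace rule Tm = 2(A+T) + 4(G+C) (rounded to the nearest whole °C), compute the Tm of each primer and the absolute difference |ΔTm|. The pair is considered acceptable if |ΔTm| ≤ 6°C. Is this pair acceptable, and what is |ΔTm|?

|ΔTm| = 0°C; the pair is acceptable.

Forward: A=8 T=5 G=1 C=3 → Tm = 2·13 + 4·4 = 42°C.
Reverse: A=9 T=4 G=3 C=1 → Tm = 2·13 + 4·4 = 42°C.
|ΔTm| = |42 − 42| = 0°C, ≤ 6°C.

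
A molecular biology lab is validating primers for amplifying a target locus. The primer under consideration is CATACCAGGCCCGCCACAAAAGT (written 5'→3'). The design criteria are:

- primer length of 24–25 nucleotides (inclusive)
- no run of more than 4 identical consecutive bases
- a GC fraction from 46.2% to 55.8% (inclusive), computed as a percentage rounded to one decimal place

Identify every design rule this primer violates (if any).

Fails: length, GC content.

Base counts: A=8, T=2, G=4, C=9 (length 23).
length: length 23, outside 24–25 ✗
homopolymer run: longest run = 4 ✓
GC content: GC 13/23 = 56.5%, outside 46.2–55.8% ✗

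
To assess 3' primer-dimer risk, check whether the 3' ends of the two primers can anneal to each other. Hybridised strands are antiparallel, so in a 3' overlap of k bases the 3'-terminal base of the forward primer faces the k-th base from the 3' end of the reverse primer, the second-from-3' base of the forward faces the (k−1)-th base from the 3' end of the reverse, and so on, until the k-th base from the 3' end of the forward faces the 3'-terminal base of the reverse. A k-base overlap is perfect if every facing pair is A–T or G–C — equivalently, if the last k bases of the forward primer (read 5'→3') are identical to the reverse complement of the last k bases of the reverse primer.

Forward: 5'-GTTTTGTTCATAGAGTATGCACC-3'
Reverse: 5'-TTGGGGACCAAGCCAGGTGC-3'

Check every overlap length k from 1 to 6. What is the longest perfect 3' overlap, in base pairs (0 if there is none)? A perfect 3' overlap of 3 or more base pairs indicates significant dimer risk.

Longest perfect overlap: 5 complementary base pairs; significant dimer risk (threshold 3).

Last 6 bases (5'→3') — forward …TGCACC, reverse …AGGTGC.
Reverse complement of the reverse primer's last 6 bases: GCACCT; its first k bases are the reverse complement of the reverse primer's last k bases, so a perfect k-base overlap needs the forward primer's last k bases to equal them.
Comparing (forward last k vs required): k=1: C vs G ✗; k=2: CC vs GC ✗; k=3: ACC vs GCA ✗; k=4: CACC vs GCAC ✗; k=5: GCACC vs GCACC ✓; k=6: TGCACC vs GCACCT ✗.
Only k = 5 is perfect, so the longest perfect 3' overlap is 5.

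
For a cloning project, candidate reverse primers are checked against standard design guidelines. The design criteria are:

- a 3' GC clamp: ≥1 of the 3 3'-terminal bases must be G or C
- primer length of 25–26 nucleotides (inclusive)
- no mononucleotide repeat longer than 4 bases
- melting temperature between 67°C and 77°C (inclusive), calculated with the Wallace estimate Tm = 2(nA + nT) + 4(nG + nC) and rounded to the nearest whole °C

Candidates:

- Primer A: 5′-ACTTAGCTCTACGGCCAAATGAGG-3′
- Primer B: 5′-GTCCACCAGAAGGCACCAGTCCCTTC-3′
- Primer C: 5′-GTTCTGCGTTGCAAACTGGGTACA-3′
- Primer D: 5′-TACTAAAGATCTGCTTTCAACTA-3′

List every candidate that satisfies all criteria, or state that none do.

Primer A (24 nt, A=7 T=5 G=6 C=6): 3' end AGG has 2 G/C ✓; length 24, outside 25–26 ✗; longest run = 3 ✓; Tm = 2·12 + 4·12 = 72°C ✓ — fails.
Primer B (26 nt, A=6 T=4 G=5 C=11): 3' end TTC has 1 G/C ✓; length 26 ✓; longest run = 3 ✓; Tm = 2·10 + 4·16 = 84°C, outside 67–77°C ✗ — fails.
Primer C (24 nt, A=5 T=7 G=7 C=5): 3' end ACA has 1 G/C ✓; length 24, outside 25–26 ✗; longest run = 3 ✓; Tm = 2·12 + 4·12 = 72°C ✓ — fails.
Primer D (23 nt, A=8 T=8 G=2 C=5): 3' end CTA has 1 G/C ✓; length 23, outside 25–26 ✗; longest run = 3 ✓; Tm = 2·16 + 4·7 = 60°C, outside 67–77°C ✗ — fails.

None of the candidates satisfy all criteria.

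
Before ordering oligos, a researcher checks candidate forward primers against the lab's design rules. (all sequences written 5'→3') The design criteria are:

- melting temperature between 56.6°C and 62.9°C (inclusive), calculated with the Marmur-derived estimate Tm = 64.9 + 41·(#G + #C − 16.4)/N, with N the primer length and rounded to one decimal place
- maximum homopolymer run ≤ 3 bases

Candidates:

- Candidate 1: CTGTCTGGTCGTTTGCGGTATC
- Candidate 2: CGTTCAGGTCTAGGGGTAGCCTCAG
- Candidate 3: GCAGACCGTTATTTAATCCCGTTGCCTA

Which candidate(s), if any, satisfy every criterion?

Candidate 1 (22 nt, A=1 T=9 G=7 C=5): Tm = 64.9 + 41·(12 − 16.4)/22 = 56.7°C ✓; longest run = 3 ✓ — passes.
Candidate 2 (25 nt, A=4 T=6 G=9 C=6): Tm = 64.9 + 41·(15 − 16.4)/25 = 62.6°C ✓; longest run = 4, exceeds 3 ✗ — fails.
Candidate 3 (28 nt, A=6 T=9 G=5 C=8): Tm = 64.9 + 41·(13 − 16.4)/28 = 59.9°C ✓; longest run = 3 ✓ — passes.

Candidate 1 and Candidate 3.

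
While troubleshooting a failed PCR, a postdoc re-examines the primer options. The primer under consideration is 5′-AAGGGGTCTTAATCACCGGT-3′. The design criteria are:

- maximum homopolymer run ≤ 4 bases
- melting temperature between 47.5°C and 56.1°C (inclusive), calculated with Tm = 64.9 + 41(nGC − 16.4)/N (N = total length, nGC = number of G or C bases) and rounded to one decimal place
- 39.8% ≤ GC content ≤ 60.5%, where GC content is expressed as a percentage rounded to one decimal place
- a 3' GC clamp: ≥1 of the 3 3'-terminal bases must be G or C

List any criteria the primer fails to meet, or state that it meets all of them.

Meets all criteria.

Base counts: A=5, T=5, G=6, C=4 (length 20).
homopolymer run: longest run = 4 ✓
Tm: Tm = 64.9 + 41·(10 − 16.4)/20 = 51.8°C ✓
GC content: GC 10/20 = 50.0% ✓
GC clamp: 3' end GGT has 2 G/C ✓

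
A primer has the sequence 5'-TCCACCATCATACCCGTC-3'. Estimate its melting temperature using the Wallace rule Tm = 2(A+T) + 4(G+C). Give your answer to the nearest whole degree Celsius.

Base counts: A=4, T=4, G=1, C=9 (length 18).
Tm = 2·(4+4) + 4·(1+9) = 2·8 + 4·10 = 16 + 40 = 56°C.

56°C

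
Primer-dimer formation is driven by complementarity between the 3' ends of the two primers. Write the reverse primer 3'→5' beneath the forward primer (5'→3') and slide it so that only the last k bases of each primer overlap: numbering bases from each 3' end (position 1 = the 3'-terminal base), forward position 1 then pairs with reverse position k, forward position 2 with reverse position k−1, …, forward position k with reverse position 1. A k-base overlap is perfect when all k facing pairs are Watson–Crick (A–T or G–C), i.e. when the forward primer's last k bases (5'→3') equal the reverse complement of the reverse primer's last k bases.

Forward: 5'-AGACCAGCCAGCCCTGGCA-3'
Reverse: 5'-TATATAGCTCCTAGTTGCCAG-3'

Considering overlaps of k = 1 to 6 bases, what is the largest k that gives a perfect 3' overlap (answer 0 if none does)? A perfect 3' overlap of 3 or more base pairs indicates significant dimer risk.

Last 6 bases (5'→3') — forward …CTGGCA, reverse …TGCCAG.
Reverse complement of the reverse primer's last 6 bases: CTGGCA; its first k bases are the reverse complement of the reverse primer's last k bases, so a perfect k-base overlap needs the forward primer's last k bases to equal them.
Comparing (forward last k vs required): k=1: A vs C ✗; k=2: CA vs CT ✗; k=3: GCA vs CTG ✗; k=4: GGCA vs CTGG ✗; k=5: TGGCA vs CTGGC ✗; k=6: CTGGCA vs CTGGCA ✓.
Only k = 6 is perfect, so the longest perfect 3' overlap is 6.

Longest perfect overlap: 6 complementary base pairs; significant dimer risk (threshold 3).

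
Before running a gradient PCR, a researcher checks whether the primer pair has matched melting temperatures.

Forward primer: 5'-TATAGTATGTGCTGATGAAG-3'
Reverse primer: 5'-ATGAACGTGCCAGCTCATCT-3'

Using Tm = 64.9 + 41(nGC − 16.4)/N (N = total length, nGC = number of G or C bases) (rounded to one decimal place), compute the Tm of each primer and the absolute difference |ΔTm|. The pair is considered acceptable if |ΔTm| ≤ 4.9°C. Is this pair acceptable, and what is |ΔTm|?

|ΔTm| = 6.2°C; the pair is not acceptable.

Forward: G+C = 7, N = 20 → Tm = 64.9 + 41·(7 − 16.4)/20 = 45.6°C.
Reverse: G+C = 10, N = 20 → Tm = 64.9 + 41·(10 − 16.4)/20 = 51.8°C.
|ΔTm| = |45.6 − 51.8| = 6.2°C, > 4.9°C.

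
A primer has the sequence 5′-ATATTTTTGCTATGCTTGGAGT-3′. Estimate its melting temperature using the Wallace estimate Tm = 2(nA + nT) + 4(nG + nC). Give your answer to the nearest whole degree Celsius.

Base counts: A=4, T=11, G=5, C=2 (length 22).
Tm = 2·(4+11) + 4·(5+2) = 2·15 + 4·7 = 30 + 28 = 58°C.

58°C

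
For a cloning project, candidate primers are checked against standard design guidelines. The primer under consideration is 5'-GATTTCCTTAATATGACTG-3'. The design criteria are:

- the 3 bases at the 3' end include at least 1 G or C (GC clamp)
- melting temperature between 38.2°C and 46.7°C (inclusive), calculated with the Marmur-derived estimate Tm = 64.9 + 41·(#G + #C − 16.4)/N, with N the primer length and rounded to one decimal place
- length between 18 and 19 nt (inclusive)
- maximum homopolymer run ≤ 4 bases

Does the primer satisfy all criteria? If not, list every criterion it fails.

Base counts: A=5, T=8, G=3, C=3 (length 19).
GC clamp: 3' end CTG has 2 G/C ✓
Tm: Tm = 64.9 + 41·(6 − 16.4)/19 = 42.5°C ✓
length: length 19 ✓
homopolymer run: longest run = 3 ✓

Meets all criteria.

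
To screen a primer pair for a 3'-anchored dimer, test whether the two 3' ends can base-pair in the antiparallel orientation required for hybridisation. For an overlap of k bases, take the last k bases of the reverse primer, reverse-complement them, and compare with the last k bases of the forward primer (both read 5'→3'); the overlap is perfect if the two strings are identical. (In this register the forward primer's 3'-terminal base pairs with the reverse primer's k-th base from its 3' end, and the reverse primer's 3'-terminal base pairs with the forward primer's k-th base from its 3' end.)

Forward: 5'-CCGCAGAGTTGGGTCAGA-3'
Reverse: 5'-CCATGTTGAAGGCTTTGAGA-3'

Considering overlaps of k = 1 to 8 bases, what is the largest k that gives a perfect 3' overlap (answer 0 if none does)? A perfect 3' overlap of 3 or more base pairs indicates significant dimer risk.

Longest perfect overlap: 0 complementary base pairs; below the dimer-risk threshold (threshold 3).

Last 8 bases (5'→3') — forward …GGGTCAGA, reverse …CTTTGAGA.
Reverse complement of the reverse primer's last 8 bases: TCTCAAAG; its first k bases are the reverse complement of the reverse primer's last k bases, so a perfect k-base overlap needs the forward primer's last k bases to equal them.
Comparing (forward last k vs required): k=1: A vs T ✗; k=2: GA vs TC ✗; k=3: AGA vs TCT ✗; k=4: CAGA vs TCTC ✗; k=5: TCAGA vs TCTCA ✗; k=6: GTCAGA vs TCTCAA ✗; k=7: GGTCAGA vs TCTCAAA ✗; k=8: GGGTCAGA vs TCTCAAAG ✗.
No overlap length from 1 to 8 is perfect, so the longest perfect 3' overlap is 0.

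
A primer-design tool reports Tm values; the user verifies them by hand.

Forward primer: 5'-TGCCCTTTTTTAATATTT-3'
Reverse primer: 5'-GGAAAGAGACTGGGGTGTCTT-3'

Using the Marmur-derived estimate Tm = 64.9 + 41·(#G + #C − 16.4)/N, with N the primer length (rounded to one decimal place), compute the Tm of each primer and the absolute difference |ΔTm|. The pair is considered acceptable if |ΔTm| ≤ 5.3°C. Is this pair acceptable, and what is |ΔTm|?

Forward: G+C = 4, N = 18 → Tm = 64.9 + 41·(4 − 16.4)/18 = 36.7°C.
Reverse: G+C = 11, N = 21 → Tm = 64.9 + 41·(11 − 16.4)/21 = 54.4°C.
|ΔTm| = |36.7 − 54.4| = 17.7°C, > 5.3°C.

|ΔTm| = 17.7°C; the pair is not acceptable.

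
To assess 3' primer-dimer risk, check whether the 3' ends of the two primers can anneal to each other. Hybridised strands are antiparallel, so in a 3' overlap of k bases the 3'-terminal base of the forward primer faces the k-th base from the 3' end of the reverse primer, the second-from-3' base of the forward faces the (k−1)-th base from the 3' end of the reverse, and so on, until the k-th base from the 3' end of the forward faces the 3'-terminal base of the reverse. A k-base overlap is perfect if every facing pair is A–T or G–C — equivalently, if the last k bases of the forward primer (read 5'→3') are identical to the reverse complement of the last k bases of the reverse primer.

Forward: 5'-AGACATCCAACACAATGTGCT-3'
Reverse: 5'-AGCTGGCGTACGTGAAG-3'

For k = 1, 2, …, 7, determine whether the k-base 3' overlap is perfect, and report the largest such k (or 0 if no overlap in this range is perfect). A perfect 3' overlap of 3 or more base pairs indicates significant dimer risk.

Last 7 bases (5'→3') — forward …ATGTGCT, reverse …CGTGAAG.
Reverse complement of the reverse primer's last 7 bases: CTTCACG; its first k bases are the reverse complement of the reverse primer's last k bases, so a perfect k-base overlap needs the forward primer's last k bases to equal them.
Comparing (forward last k vs required): k=1: T vs C ✗; k=2: CT vs CT ✓; k=3: GCT vs CTT ✗; k=4: TGCT vs CTTC ✗; k=5: GTGCT vs CTTCA ✗; k=6: TGTGCT vs CTTCAC ✗; k=7: ATGTGCT vs CTTCACG ✗.
Only k = 2 is perfect, so the longest perfect 3' overlap is 2.

Longest perfect overlap: 2 complementary base pairs; below the dimer-risk threshold (threshold 3).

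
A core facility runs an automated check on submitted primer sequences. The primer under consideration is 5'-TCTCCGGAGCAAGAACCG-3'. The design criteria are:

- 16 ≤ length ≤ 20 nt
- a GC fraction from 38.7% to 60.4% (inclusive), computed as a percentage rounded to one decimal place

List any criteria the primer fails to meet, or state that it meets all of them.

Fails: GC content.

Base counts: A=5, T=2, G=5, C=6 (length 18).
length: length 18 ✓
GC content: GC 11/18 = 61.1%, outside 38.7–60.4% ✗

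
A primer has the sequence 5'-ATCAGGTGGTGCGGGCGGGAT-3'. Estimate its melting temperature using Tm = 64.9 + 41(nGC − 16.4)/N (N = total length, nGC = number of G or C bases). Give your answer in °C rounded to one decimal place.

Base counts: A=3, T=4, G=11, C=3; G+C = 14, N = 21.
Tm = 64.9 + 41·(14 − 16.4)/21 = 64.9 + -98.40/21 = 60.2°C.

60.2°C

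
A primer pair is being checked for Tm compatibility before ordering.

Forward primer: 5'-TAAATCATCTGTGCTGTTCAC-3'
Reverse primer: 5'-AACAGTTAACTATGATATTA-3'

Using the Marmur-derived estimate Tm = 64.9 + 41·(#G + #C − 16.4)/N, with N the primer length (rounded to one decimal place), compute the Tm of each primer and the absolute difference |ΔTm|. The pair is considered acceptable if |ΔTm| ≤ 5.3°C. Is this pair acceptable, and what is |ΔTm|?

Forward: G+C = 8, N = 21 → Tm = 64.9 + 41·(8 − 16.4)/21 = 48.5°C.
Reverse: G+C = 4, N = 20 → Tm = 64.9 + 41·(4 − 16.4)/20 = 39.5°C.
|ΔTm| = |48.5 − 39.5| = 9.0°C, > 5.3°C.

|ΔTm| = 9.0°C; the pair is not acceptable.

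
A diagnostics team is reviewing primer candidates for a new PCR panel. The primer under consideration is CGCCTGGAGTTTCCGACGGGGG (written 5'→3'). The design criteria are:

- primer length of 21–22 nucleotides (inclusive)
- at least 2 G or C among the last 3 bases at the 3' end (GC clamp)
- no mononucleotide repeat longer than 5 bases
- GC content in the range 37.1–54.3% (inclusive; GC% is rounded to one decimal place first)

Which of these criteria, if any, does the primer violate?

Fails: GC content.

Base counts: A=2, T=4, G=10, C=6 (length 22).
length: length 22 ✓
GC clamp: 3' end GGG has 3 G/C ✓
homopolymer run: longest run = 5 ✓
GC content: GC 16/22 = 72.7%, outside 37.1–54.3% ✗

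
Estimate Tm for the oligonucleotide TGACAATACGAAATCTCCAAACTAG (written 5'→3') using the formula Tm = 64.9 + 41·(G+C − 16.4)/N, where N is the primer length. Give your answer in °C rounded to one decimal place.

Base counts: A=11, T=5, G=3, C=6; G+C = 9, N = 25.
Tm = 64.9 + 41·(9 − 16.4)/25 = 64.9 + -303.40/25 = 52.8°C.

52.8°C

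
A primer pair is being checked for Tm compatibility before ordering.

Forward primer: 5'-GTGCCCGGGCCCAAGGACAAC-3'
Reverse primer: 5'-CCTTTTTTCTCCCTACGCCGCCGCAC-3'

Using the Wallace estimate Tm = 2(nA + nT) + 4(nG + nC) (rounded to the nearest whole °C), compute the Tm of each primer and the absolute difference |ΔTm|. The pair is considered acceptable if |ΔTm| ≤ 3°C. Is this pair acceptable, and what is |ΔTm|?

Forward: A=5 T=1 G=7 C=8 → Tm = 2·6 + 4·15 = 72°C.
Reverse: A=2 T=8 G=3 C=13 → Tm = 2·10 + 4·16 = 84°C.
|ΔTm| = |72 − 84| = 12°C, > 3°C.

|ΔTm| = 12°C; the pair is not acceptable.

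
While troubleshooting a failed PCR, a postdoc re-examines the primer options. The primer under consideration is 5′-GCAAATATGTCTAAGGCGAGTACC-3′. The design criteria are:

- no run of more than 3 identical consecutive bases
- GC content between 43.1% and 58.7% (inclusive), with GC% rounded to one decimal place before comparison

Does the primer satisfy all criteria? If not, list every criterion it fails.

Base counts: A=8, T=5, G=6, C=5 (length 24).
homopolymer run: longest run = 3 ✓
GC content: GC 11/24 = 45.8% ✓

Meets all criteria.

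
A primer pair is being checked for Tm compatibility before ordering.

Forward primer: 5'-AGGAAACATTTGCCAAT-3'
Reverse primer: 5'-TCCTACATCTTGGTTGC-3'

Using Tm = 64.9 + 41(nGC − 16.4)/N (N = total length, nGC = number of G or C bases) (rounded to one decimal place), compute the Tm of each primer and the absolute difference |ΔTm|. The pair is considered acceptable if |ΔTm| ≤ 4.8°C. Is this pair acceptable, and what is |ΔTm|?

Forward: G+C = 6, N = 17 → Tm = 64.9 + 41·(6 − 16.4)/17 = 39.8°C.
Reverse: G+C = 8, N = 17 → Tm = 64.9 + 41·(8 − 16.4)/17 = 44.6°C.
|ΔTm| = |39.8 − 44.6| = 4.8°C, ≤ 4.8°C.

|ΔTm| = 4.8°C; the pair is acceptable.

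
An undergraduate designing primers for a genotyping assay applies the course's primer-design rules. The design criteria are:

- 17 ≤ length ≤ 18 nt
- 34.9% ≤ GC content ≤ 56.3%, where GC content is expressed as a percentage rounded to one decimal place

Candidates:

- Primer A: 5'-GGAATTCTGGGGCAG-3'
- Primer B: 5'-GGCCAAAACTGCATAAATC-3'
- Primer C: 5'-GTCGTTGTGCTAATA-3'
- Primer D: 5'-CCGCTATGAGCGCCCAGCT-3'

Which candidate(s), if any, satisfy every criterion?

None of the candidates satisfy all criteria.

Primer A (15 nt, A=3 T=3 G=7 C=2): length 15, outside 17–18 ✗; GC 9/15 = 60.0%, outside 34.9–56.3% ✗ — fails.
Primer B (19 nt, A=8 T=3 G=3 C=5): length 19, outside 17–18 ✗; GC 8/19 = 42.1% ✓ — fails.
Primer C (15 nt, A=3 T=6 G=4 C=2): length 15, outside 17–18 ✗; GC 6/15 = 40.0% ✓ — fails.
Primer D (19 nt, A=3 T=3 G=5 C=8): length 19, outside 17–18 ✗; GC 13/19 = 68.4%, outside 34.9–56.3% ✗ — fails.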